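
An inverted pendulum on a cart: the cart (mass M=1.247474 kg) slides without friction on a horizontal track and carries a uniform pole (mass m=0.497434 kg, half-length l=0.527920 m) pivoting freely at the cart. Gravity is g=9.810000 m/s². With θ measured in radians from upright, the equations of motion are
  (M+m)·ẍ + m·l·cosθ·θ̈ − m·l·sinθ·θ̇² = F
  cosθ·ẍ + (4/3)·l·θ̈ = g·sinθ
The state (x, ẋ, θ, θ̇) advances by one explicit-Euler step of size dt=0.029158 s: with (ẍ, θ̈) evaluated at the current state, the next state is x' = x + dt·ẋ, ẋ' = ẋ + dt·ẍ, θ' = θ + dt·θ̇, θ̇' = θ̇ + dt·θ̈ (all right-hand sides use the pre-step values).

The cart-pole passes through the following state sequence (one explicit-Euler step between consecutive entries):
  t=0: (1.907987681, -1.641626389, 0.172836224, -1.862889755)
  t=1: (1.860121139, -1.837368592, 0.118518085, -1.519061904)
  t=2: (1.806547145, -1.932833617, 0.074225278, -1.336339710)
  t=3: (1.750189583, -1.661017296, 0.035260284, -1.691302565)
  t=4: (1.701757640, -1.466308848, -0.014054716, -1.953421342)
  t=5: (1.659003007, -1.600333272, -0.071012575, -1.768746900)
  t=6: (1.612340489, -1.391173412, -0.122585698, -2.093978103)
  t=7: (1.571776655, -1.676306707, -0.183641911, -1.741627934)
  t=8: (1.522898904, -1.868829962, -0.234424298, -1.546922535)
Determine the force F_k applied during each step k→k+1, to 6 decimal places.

step 0→1:
  ẍ = (ẋ'−ẋ)/dt = (-1.837368592−-1.641626389)/0.029158 = -6.713156
  θ̈ = (θ̇'−θ̇)/dt = (-1.519061904−-1.862889755)/0.029158 = 11.791887
  sinθ=0.171977, cosθ=0.985101
  F = (M+m)·ẍ + m·l·cosθ·θ̈ − m·l·sinθ·θ̇² = -11.713840 + 3.050476 − 0.156729 = -8.820092
step 1→2:
  ẍ = (ẋ'−ẋ)/dt = (-1.932833617−-1.837368592)/0.029158 = -3.274059
  θ̈ = (θ̇'−θ̇)/dt = (-1.336339710−-1.519061904)/0.029158 = 6.266623
  sinθ=0.118241, cosθ=0.992985
  F = (M+m)·ẍ + m·l·cosθ·θ̈ − m·l·sinθ·θ̇² = -5.712933 + 1.634104 − 0.071651 = -4.150479
step 2→3:
  ẍ = (ẋ'−ẋ)/dt = (-1.661017296−-1.932833617)/0.029158 = 9.322187
  θ̈ = (θ̇'−θ̇)/dt = (-1.691302565−-1.336339710)/0.029158 = -12.173772
  sinθ=0.074157, cosθ=0.997247
  F = (M+m)·ẍ + m·l·cosθ·θ̈ − m·l·sinθ·θ̇² = 16.266358 + -3.188095 − 0.034777 = 13.043486
step 3→4:
  ẍ = (ẋ'−ẋ)/dt = (-1.466308848−-1.661017296)/0.029158 = 6.677702
  θ̈ = (θ̇'−θ̇)/dt = (-1.953421342−-1.691302565)/0.029158 = -8.989601
  sinθ=0.035253, cosθ=0.999378
  F = (M+m)·ẍ + m·l·cosθ·θ̈ − m·l·sinθ·θ̇² = 11.651976 + -2.359250 − 0.026481 = 9.266245
step 4→5:
  ẍ = (ẋ'−ẋ)/dt = (-1.600333272−-1.466308848)/0.029158 = -4.596489
  θ̈ = (θ̇'−θ̇)/dt = (-1.768746900−-1.953421342)/0.029158 = 6.333577
  sinθ=-0.014054, cosθ=0.999901
  F = (M+m)·ẍ + m·l·cosθ·θ̈ − m·l·sinθ·θ̇² = -8.020450 + 1.663067 − -0.014083 = -6.343300
step 5→6:
  ẍ = (ẋ'−ẋ)/dt = (-1.391173412−-1.600333272)/0.029158 = 7.173327
  θ̈ = (θ̇'−θ̇)/dt = (-2.093978103−-1.768746900)/0.029158 = -11.154098
  sinθ=-0.070953, cosθ=0.997480
  F = (M+m)·ẍ + m·l·cosθ·θ̈ − m·l·sinθ·θ̇² = 12.516795 + -2.921744 − -0.058291 = 9.653343
step 6→7:
  ẍ = (ẋ'−ẋ)/dt = (-1.676306707−-1.391173412)/0.029158 = -9.778904
  θ̈ = (θ̇'−θ̇)/dt = (-1.741627934−-2.093978103)/0.029158 = 12.084168
  sinθ=-0.122279, cosθ=0.992496
  F = (M+m)·ẍ + m·l·cosθ·θ̈ − m·l·sinθ·θ̇² = -17.063289 + 3.149554 − -0.140799 = -13.772936
step 7→8:
  ẍ = (ẋ'−ẋ)/dt = (-1.868829962−-1.676306707)/0.029158 = -6.602759
  θ̈ = (θ̇'−θ̇)/dt = (-1.546922535−-1.741627934)/0.029158 = 6.677598
  sinθ=-0.182611, cosθ=0.983185
  F = (M+m)·ẍ + m·l·cosθ·θ̈ − m·l·sinθ·θ̇² = -11.521208 + 1.724087 − -0.145460 = -9.651661

F_0 = -8.820092 N
F_1 = -4.150479 N
F_2 = 13.043486 N
F_3 = 9.266245 N
F_4 = -6.343300 N
F_5 = 9.653343 N
F_6 = -13.772936 N
F_7 = -9.651661 N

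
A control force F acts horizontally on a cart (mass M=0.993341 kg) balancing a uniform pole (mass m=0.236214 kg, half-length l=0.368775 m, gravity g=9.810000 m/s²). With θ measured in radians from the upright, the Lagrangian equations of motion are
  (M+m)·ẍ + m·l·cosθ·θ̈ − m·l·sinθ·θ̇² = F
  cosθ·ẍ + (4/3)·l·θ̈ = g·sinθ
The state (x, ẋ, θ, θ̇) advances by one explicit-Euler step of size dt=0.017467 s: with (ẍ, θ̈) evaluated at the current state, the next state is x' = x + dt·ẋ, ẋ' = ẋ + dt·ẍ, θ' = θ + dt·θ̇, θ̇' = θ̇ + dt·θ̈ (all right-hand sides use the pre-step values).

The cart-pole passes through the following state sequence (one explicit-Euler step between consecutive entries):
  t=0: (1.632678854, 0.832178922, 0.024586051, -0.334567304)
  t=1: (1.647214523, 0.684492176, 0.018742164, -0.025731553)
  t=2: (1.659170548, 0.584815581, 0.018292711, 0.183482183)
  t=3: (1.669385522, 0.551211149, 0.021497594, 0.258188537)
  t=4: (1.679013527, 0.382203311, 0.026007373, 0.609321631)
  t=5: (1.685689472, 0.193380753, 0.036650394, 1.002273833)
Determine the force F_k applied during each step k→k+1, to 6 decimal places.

step 0→1:
  ẍ = (ẋ'−ẋ)/dt = (0.684492176−0.832178922)/0.017467 = -8.455187
  θ̈ = (θ̇'−θ̇)/dt = (-0.025731553−-0.334567304)/0.017467 = 17.681099
  sinθ=0.024584, cosθ=0.999698
  F = (M+m)·ẍ + m·l·cosθ·θ̈ − m·l·sinθ·θ̇² = -10.396117 + 1.539732 − 0.000240 = -8.856625
step 1→2:
  ẍ = (ẋ'−ẋ)/dt = (0.584815581−0.684492176)/0.017467 = -5.706566
  θ̈ = (θ̇'−θ̇)/dt = (0.183482183−-0.025731553)/0.017467 = 11.977657
  sinθ=0.018741, cosθ=0.999824
  F = (M+m)·ẍ + m·l·cosθ·θ̈ − m·l·sinθ·θ̇² = -7.016537 + 1.043188 − 0.000001 = -5.973350
step 2→3:
  ẍ = (ẋ'−ẋ)/dt = (0.551211149−0.584815581)/0.017467 = -1.923881
  θ̈ = (θ̇'−θ̇)/dt = (0.258188537−0.183482183)/0.017467 = 4.277000
  sinθ=0.018292, cosθ=0.999833
  F = (M+m)·ẍ + m·l·cosθ·θ̈ − m·l·sinθ·θ̇² = -2.365518 + 0.372506 − 0.000054 = -1.993065
step 3→4:
  ẍ = (ẋ'−ẋ)/dt = (0.382203311−0.551211149)/0.017467 = -9.675837
  θ̈ = (θ̇'−θ̇)/dt = (0.609321631−0.258188537)/0.017467 = 20.102656
  sinθ=0.021496, cosθ=0.999769
  F = (M+m)·ẍ + m·l·cosθ·θ̈ − m·l·sinθ·θ̇² = -11.896973 + 1.750734 − 0.000125 = -10.146364
step 4→5:
  ẍ = (ẋ'−ẋ)/dt = (0.193380753−0.382203311)/0.017467 = -10.810245
  θ̈ = (θ̇'−θ̇)/dt = (1.002273833−0.609321631)/0.017467 = 22.496834
  sinθ=0.026004, cosθ=0.999662
  F = (M+m)·ẍ + m·l·cosθ·θ̈ − m·l·sinθ·θ̇² = -13.291791 + 1.959032 − 0.000841 = -11.333600

F_0 = -8.856625 N
F_1 = -5.973350 N
F_2 = -1.993065 N
F_3 = -10.146364 N
F_4 = -11.333600 N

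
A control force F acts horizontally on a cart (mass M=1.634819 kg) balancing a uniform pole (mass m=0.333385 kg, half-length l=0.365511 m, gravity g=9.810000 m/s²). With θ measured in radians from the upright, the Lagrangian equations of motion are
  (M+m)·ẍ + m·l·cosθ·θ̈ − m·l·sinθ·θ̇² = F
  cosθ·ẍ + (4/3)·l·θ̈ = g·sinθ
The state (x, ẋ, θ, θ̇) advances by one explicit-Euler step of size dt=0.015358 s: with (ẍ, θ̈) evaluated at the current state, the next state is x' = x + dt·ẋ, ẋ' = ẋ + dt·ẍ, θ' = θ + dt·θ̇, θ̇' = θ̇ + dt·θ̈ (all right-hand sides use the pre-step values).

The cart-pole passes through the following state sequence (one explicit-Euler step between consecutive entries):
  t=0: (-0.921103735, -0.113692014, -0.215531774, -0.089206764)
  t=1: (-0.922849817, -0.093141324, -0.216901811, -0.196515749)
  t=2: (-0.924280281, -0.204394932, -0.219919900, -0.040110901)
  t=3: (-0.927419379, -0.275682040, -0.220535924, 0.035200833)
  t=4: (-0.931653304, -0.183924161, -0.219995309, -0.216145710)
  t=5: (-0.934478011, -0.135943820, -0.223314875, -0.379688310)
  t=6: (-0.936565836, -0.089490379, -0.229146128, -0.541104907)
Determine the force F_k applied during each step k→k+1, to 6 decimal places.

F_0 = 1.802152 N
F_1 = -13.044795 N
F_2 = -8.552596 N
F_3 = 9.813288 N
F_4 = 4.883830 N
F_5 = 4.708195 N

step 0→1:
  ẍ = (ẋ'−ẋ)/dt = (-0.093141324−-0.113692014)/0.015358 = 1.338110
  θ̈ = (θ̇'−θ̇)/dt = (-0.196515749−-0.089206764)/0.015358 = -6.987172
  sinθ=-0.213867, cosθ=0.976863
  F = (M+m)·ẍ + m·l·cosθ·θ̈ − m·l·sinθ·θ̇² = 2.633673 + -0.831728 − -0.000207 = 1.802152
step 1→2:
  ẍ = (ẋ'−ẋ)/dt = (-0.204394932−-0.093141324)/0.015358 = -7.244017
  θ̈ = (θ̇'−θ̇)/dt = (-0.040110901−-0.196515749)/0.015358 = 10.183933
  sinθ=-0.215205, cosθ=0.976569
  F = (M+m)·ẍ + m·l·cosθ·θ̈ − m·l·sinθ·θ̇² = -14.257703 + 1.211895 − -0.001013 = -13.044795
step 2→3:
  ẍ = (ẋ'−ẋ)/dt = (-0.275682040−-0.204394932)/0.015358 = -4.641692
  θ̈ = (θ̇'−θ̇)/dt = (0.035200833−-0.040110901)/0.015358 = 4.903746
  sinθ=-0.218151, cosθ=0.975915
  F = (M+m)·ẍ + m·l·cosθ·θ̈ − m·l·sinθ·θ̇² = -9.135797 + 0.583158 − -0.000043 = -8.552596
step 3→4:
  ẍ = (ẋ'−ẋ)/dt = (-0.183924161−-0.275682040)/0.015358 = 5.974598
  θ̈ = (θ̇'−θ̇)/dt = (-0.216145710−0.035200833)/0.015358 = -16.365838
  sinθ=-0.218753, cosθ=0.975780
  F = (M+m)·ẍ + m·l·cosθ·θ̈ − m·l·sinθ·θ̇² = 11.759228 + -1.945973 − -0.000033 = 9.813288
step 4→5:
  ẍ = (ẋ'−ẋ)/dt = (-0.135943820−-0.183924161)/0.015358 = 3.124127
  θ̈ = (θ̇'−θ̇)/dt = (-0.379688310−-0.216145710)/0.015358 = -10.648691
  sinθ=-0.218225, cosθ=0.975898
  F = (M+m)·ẍ + m·l·cosθ·θ̈ − m·l·sinθ·θ̇² = 6.148919 + -1.266331 − -0.001242 = 4.883830
step 5→6:
  ẍ = (ẋ'−ẋ)/dt = (-0.089490379−-0.135943820)/0.015358 = 3.024706
  θ̈ = (θ̇'−θ̇)/dt = (-0.541104907−-0.379688310)/0.015358 = -10.510262
  sinθ=-0.221463, cosθ=0.975169
  F = (M+m)·ẍ + m·l·cosθ·θ̈ − m·l·sinθ·θ̇² = 5.953239 + -1.248935 − -0.003890 = 4.708195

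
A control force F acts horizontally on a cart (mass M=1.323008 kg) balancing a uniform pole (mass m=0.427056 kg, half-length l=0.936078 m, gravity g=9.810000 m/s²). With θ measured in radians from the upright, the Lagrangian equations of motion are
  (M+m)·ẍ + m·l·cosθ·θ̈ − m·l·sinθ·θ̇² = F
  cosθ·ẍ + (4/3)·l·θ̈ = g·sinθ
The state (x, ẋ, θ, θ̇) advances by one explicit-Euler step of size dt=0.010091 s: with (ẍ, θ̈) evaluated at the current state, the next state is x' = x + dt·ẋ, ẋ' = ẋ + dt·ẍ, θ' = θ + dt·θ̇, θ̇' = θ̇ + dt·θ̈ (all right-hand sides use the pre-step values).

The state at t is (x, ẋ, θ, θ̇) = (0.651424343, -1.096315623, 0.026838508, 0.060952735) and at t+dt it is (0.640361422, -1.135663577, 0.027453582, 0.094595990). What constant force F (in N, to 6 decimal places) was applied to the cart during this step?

ẍ = (ẋ'−ẋ)/dt = (-1.135663577−-1.096315623)/0.010091 = -3.899312
θ̈ = (θ̇'−θ̇)/dt = (0.094595990−0.060952735)/0.010091 = 3.333986
sinθ=0.026835, cosθ=0.999640
F = (M+m)·ẍ + m·l·cosθ·θ̈ − m·l·sinθ·θ̇² = -6.824045 + 1.332307 − 0.000040 = -5.491778

F = -5.491778 N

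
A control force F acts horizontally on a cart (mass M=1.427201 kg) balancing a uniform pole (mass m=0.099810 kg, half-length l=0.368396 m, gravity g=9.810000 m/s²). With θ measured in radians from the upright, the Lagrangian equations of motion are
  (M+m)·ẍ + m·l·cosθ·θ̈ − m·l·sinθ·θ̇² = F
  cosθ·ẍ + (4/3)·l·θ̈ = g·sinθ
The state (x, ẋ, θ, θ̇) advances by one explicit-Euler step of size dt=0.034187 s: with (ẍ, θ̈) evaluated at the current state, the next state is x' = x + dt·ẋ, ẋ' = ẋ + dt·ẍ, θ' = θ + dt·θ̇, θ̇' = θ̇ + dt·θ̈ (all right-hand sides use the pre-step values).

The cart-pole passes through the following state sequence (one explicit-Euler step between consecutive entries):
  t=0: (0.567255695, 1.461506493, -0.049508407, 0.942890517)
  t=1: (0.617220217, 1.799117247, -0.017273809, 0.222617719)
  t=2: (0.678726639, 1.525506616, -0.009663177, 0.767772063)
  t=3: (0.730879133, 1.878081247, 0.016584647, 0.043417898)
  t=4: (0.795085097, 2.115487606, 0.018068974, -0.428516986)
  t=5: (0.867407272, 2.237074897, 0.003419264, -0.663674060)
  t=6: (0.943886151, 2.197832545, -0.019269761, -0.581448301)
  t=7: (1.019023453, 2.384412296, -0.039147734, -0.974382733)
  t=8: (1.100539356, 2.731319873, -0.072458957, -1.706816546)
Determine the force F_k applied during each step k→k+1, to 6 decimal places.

step 0→1:
  ẍ = (ẋ'−ẋ)/dt = (1.799117247−1.461506493)/0.034187 = 9.875413
  θ̈ = (θ̇'−θ̇)/dt = (0.222617719−0.942890517)/0.034187 = -21.068617
  sinθ=-0.049488, cosθ=0.998775
  F = (M+m)·ẍ + m·l·cosθ·θ̈ − m·l·sinθ·θ̇² = 15.079865 + -0.773735 − -0.001618 = 14.307747
step 1→2:
  ẍ = (ẋ'−ẋ)/dt = (1.525506616−1.799117247)/0.034187 = -8.003353
  θ̈ = (θ̇'−θ̇)/dt = (0.767772063−0.222617719)/0.034187 = 15.946247
  sinθ=-0.017273, cosθ=0.999851
  F = (M+m)·ẍ + m·l·cosθ·θ̈ − m·l·sinθ·θ̇² = -12.221208 + 0.586250 − -0.000031 = -11.634927
step 2→3:
  ẍ = (ẋ'−ẋ)/dt = (1.878081247−1.525506616)/0.034187 = 10.313120
  θ̈ = (θ̇'−θ̇)/dt = (0.043417898−0.767772063)/0.034187 = -21.188000
  sinθ=-0.009663, cosθ=0.999953
  F = (M+m)·ẍ + m·l·cosθ·θ̈ − m·l·sinθ·θ̇² = 15.748248 + -0.779038 − -0.000209 = 14.969419
step 3→4:
  ẍ = (ẋ'−ẋ)/dt = (2.115487606−1.878081247)/0.034187 = 6.944346
  θ̈ = (θ̇'−θ̇)/dt = (-0.428516986−0.043417898)/0.034187 = -13.804513
  sinθ=0.016584, cosθ=0.999862
  F = (M+m)·ẍ + m·l·cosθ·θ̈ − m·l·sinθ·θ̇² = 10.604093 + -0.507517 − 0.000001 = 10.096575
step 4→5:
  ẍ = (ẋ'−ẋ)/dt = (2.237074897−2.115487606)/0.034187 = 3.556536
  θ̈ = (θ̇'−θ̇)/dt = (-0.663674060−-0.428516986)/0.034187 = -6.878552
  sinθ=0.018068, cosθ=0.999837
  F = (M+m)·ẍ + m·l·cosθ·θ̈ − m·l·sinθ·θ̇² = 5.430869 + -0.252880 − 0.000122 = 5.177867
step 5→6:
  ẍ = (ẋ'−ẋ)/dt = (2.197832545−2.237074897)/0.034187 = -1.147874
  θ̈ = (θ̇'−θ̇)/dt = (-0.581448301−-0.663674060)/0.034187 = 2.405176
  sinθ=0.003419, cosθ=0.999994
  F = (M+m)·ẍ + m·l·cosθ·θ̈ − m·l·sinθ·θ̇² = -1.752815 + 0.088437 − 0.000055 = -1.664434
step 6→7:
  ẍ = (ẋ'−ẋ)/dt = (2.384412296−2.197832545)/0.034187 = 5.457623
  θ̈ = (θ̇'−θ̇)/dt = (-0.974382733−-0.581448301)/0.034187 = -11.493680
  sinθ=-0.019269, cosθ=0.999814
  F = (M+m)·ẍ + m·l·cosθ·θ̈ − m·l·sinθ·θ̇² = 8.333850 + -0.422540 − -0.000240 = 7.911550
step 7→8:
  ẍ = (ẋ'−ẋ)/dt = (2.731319873−2.384412296)/0.034187 = 10.147354
  θ̈ = (θ̇'−θ̇)/dt = (-1.706816546−-0.974382733)/0.034187 = -21.424337
  sinθ=-0.039138, cosθ=0.999234
  F = (M+m)·ẍ + m·l·cosθ·θ̈ − m·l·sinθ·θ̇² = 15.495121 + -0.787161 − -0.001366 = 14.709326

F_0 = 14.307747 N
F_1 = -11.634927 N
F_2 = 14.969419 N
F_3 = 10.096575 N
F_4 = 5.177867 N
F_5 = -1.664434 N
F_6 = 7.911550 N
F_7 = 14.709326 N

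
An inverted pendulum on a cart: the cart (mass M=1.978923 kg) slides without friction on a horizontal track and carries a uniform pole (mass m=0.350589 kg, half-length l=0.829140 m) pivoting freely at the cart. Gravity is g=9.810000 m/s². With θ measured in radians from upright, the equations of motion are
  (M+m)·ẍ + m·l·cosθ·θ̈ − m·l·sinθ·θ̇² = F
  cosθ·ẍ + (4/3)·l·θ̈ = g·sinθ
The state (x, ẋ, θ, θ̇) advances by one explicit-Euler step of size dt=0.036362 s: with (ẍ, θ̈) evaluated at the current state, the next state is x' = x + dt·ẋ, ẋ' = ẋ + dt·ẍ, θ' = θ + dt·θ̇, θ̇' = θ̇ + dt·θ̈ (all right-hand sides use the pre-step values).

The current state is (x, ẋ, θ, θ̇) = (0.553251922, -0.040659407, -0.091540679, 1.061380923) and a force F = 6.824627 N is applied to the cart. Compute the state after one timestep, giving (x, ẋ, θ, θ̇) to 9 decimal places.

(0.551773465, 0.082895660, -0.052946746, 0.920591291)

sinθ=-0.091412885, cosθ=0.995813077
temp = (F + m·l·θ̇²·sinθ)/(M+m) = (6.824627 + -0.029934784)/2.329512 = 2.916787815
θ̈ = (g·sinθ − cosθ·temp)/(l·(4/3 − m·cos²θ/(M+m))) = -3.871889109
ẍ = temp − m·l·θ̈·cosθ/(M+m) = 3.397917260
Euler: x'=0.553251922+0.036362·-0.040659407=0.551773465, ẋ'=-0.040659407+0.036362·3.397917260=0.082895660
       θ'=-0.091540679+0.036362·1.061380923=-0.052946746, θ̇'=1.061380923+0.036362·-3.871889109=0.920591291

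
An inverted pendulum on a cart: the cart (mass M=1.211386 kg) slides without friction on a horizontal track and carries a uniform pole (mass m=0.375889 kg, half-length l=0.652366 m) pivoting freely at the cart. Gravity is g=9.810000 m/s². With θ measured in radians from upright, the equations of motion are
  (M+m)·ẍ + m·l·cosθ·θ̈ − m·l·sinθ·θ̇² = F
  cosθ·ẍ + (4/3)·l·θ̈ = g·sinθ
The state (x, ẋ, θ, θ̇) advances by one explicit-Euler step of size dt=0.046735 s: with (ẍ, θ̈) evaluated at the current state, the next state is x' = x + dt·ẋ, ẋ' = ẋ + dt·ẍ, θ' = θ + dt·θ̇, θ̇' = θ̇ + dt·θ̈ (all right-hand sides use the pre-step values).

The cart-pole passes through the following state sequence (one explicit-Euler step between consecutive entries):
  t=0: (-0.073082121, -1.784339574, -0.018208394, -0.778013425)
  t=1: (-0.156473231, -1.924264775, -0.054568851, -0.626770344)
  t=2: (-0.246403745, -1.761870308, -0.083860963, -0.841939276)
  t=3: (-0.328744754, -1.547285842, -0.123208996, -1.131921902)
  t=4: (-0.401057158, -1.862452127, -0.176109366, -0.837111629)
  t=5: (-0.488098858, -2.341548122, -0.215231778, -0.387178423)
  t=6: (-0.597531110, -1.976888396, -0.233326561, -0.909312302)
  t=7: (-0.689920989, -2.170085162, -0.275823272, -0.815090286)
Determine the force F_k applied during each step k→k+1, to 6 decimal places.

F_0 = -3.956183 N
F_1 = 4.393402 N
F_2 = 5.786374 N
F_3 = -9.130341 N
F_4 = -13.917305 N
F_5 = 9.716490 N
F_6 = -6.033736 N

step 0→1:
  ẍ = (ẋ'−ẋ)/dt = (-1.924264775−-1.784339574)/0.046735 = -2.994013
  θ̈ = (θ̇'−θ̇)/dt = (-0.626770344−-0.778013425)/0.046735 = 3.236184
  sinθ=-0.018207, cosθ=0.999834
  F = (M+m)·ẍ + m·l·cosθ·θ̈ − m·l·sinθ·θ̇² = -4.752322 + 0.793437 − -0.002703 = -3.956183
step 1→2:
  ẍ = (ẋ'−ẋ)/dt = (-1.761870308−-1.924264775)/0.046735 = 3.474793
  θ̈ = (θ̇'−θ̇)/dt = (-0.841939276−-0.626770344)/0.046735 = -4.604021
  sinθ=-0.054542, cosθ=0.998511
  F = (M+m)·ẍ + m·l·cosθ·θ̈ − m·l·sinθ·θ̇² = 5.515453 + -1.127305 − -0.005254 = 4.393402
step 2→3:
  ẍ = (ẋ'−ẋ)/dt = (-1.547285842−-1.761870308)/0.046735 = 4.591515
  θ̈ = (θ̇'−θ̇)/dt = (-1.131921902−-0.841939276)/0.046735 = -6.204828
  sinθ=-0.083763, cosθ=0.996486
  F = (M+m)·ẍ + m·l·cosθ·θ̈ − m·l·sinθ·θ̇² = 7.287997 + -1.516183 − -0.014560 = 5.786374
step 3→4:
  ẍ = (ẋ'−ẋ)/dt = (-1.862452127−-1.547285842)/0.046735 = -6.743689
  θ̈ = (θ̇'−θ̇)/dt = (-0.837111629−-1.131921902)/0.046735 = 6.308126
  sinθ=-0.122898, cosθ=0.992419
  F = (M+m)·ẍ + m·l·cosθ·θ̈ − m·l·sinθ·θ̇² = -10.704088 + 1.535135 − -0.038612 = -9.130341
step 4→5:
  ẍ = (ẋ'−ẋ)/dt = (-2.341548122−-1.862452127)/0.046735 = -10.251332
  θ̈ = (θ̇'−θ̇)/dt = (-0.387178423−-0.837111629)/0.046735 = 9.627329
  sinθ=-0.175200, cosθ=0.984533
  F = (M+m)·ẍ + m·l·cosθ·θ̈ − m·l·sinθ·θ̇² = -16.271683 + 2.324272 − -0.030106 = -13.917305
step 5→6:
  ẍ = (ẋ'−ẋ)/dt = (-1.976888396−-2.341548122)/0.046735 = 7.802712
  θ̈ = (θ̇'−θ̇)/dt = (-0.909312302−-0.387178423)/0.046735 = -11.172224
  sinθ=-0.213574, cosθ=0.976927
  F = (M+m)·ẍ + m·l·cosθ·θ̈ − m·l·sinθ·θ̇² = 12.385049 + -2.676410 − -0.007851 = 9.716490
step 6→7:
  ẍ = (ẋ'−ẋ)/dt = (-2.170085162−-1.976888396)/0.046735 = -4.133878
  θ̈ = (θ̇'−θ̇)/dt = (-0.815090286−-0.909312302)/0.046735 = 2.016091
  sinθ=-0.231215, cosθ=0.972903
  F = (M+m)·ẍ + m·l·cosθ·θ̈ − m·l·sinθ·θ̇² = -6.561600 + 0.480984 − -0.046881 = -6.033736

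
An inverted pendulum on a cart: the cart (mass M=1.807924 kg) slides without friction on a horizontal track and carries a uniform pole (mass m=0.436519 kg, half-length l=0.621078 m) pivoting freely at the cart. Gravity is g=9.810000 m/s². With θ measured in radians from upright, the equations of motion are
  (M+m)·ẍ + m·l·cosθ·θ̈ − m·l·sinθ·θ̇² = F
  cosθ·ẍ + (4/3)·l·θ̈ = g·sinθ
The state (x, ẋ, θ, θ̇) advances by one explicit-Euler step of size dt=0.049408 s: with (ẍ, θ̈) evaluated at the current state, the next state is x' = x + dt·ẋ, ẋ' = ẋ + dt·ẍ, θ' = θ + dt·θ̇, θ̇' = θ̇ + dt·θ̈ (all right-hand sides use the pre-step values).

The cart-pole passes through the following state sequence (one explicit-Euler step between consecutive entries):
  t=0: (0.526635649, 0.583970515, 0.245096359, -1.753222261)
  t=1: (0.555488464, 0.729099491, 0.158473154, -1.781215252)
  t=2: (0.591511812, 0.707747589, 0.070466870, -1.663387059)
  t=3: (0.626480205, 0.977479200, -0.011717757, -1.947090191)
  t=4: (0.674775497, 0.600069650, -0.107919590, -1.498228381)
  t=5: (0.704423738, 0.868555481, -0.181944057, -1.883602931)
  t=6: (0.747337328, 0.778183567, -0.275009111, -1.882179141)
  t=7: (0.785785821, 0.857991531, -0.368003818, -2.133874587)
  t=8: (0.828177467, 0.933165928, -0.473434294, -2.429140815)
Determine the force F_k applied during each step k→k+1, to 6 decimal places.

step 0→1:
  ẍ = (ẋ'−ẋ)/dt = (0.729099491−0.583970515)/0.049408 = 2.937358
  θ̈ = (θ̇'−θ̇)/dt = (-1.781215252−-1.753222261)/0.049408 = -0.566568
  sinθ=0.242650, cosθ=0.970114
  F = (M+m)·ẍ + m·l·cosθ·θ̈ − m·l·sinθ·θ̇² = 6.592732 + -0.149013 − 0.202210 = 6.241509
step 1→2:
  ẍ = (ẋ'−ẋ)/dt = (0.707747589−0.729099491)/0.049408 = -0.432155
  θ̈ = (θ̇'−θ̇)/dt = (-1.663387059−-1.781215252)/0.049408 = 2.384800
  sinθ=0.157811, cosθ=0.987469
  F = (M+m)·ẍ + m·l·cosθ·θ̈ − m·l·sinθ·θ̇² = -0.969947 + 0.638447 − 0.135743 = -0.467243
step 2→3:
  ẍ = (ẋ'−ẋ)/dt = (0.977479200−0.707747589)/0.049408 = 5.459270
  θ̈ = (θ̇'−θ̇)/dt = (-1.947090191−-1.663387059)/0.049408 = -5.742048
  sinθ=0.070409, cosθ=0.997518
  F = (M+m)·ẍ + m·l·cosθ·θ̈ − m·l·sinθ·θ̇² = 12.253020 + -1.552877 − 0.052816 = 10.647328
step 3→4:
  ẍ = (ẋ'−ẋ)/dt = (0.600069650−0.977479200)/0.049408 = -7.638632
  θ̈ = (θ̇'−θ̇)/dt = (-1.498228381−-1.947090191)/0.049408 = 9.084800
  sinθ=-0.011717, cosθ=0.999931
  F = (M+m)·ẍ + m·l·cosθ·θ̈ − m·l·sinθ·θ̇² = -17.144475 + 2.462832 − -0.012044 = -14.669599
step 4→5:
  ẍ = (ẋ'−ẋ)/dt = (0.868555481−0.600069650)/0.049408 = 5.434056
  θ̈ = (θ̇'−θ̇)/dt = (-1.883602931−-1.498228381)/0.049408 = -7.799841
  sinθ=-0.107710, cosθ=0.994182
  F = (M+m)·ẍ + m·l·cosθ·θ̈ − m·l·sinθ·θ̇² = 12.196429 + -2.102331 − -0.065548 = 10.159646
step 5→6:
  ẍ = (ẋ'−ẋ)/dt = (0.778183567−0.868555481)/0.049408 = -1.829095
  θ̈ = (θ̇'−θ̇)/dt = (-1.882179141−-1.883602931)/0.049408 = 0.028817
  sinθ=-0.180942, cosθ=0.983494
  F = (M+m)·ẍ + m·l·cosθ·θ̈ − m·l·sinθ·θ̇² = -4.105299 + 0.007684 − -0.174047 = -3.923568
step 6→7:
  ẍ = (ẋ'−ẋ)/dt = (0.857991531−0.778183567)/0.049408 = 1.615284
  θ̈ = (θ̇'−θ̇)/dt = (-2.133874587−-1.882179141)/0.049408 = -5.094225
  sinθ=-0.271556, cosθ=0.962423
  F = (M+m)·ẍ + m·l·cosθ·θ̈ − m·l·sinθ·θ̇² = 3.625413 + -1.329209 − -0.260814 = 2.557018
step 7→8:
  ẍ = (ẋ'−ẋ)/dt = (0.933165928−0.857991531)/0.049408 = 1.521503
  θ̈ = (θ̇'−θ̇)/dt = (-2.429140815−-2.133874587)/0.049408 = -5.976081
  sinθ=-0.359754, cosθ=0.933047
  F = (M+m)·ẍ + m·l·cosθ·θ̈ − m·l·sinθ·θ̇² = 3.414926 + -1.511713 − -0.444112 = 2.347324

F_0 = 6.241509 N
F_1 = -0.467243 N
F_2 = 10.647328 N
F_3 = -14.669599 N
F_4 = 10.159646 N
F_5 = -3.923568 N
F_6 = 2.557018 N
F_7 = 2.347324 N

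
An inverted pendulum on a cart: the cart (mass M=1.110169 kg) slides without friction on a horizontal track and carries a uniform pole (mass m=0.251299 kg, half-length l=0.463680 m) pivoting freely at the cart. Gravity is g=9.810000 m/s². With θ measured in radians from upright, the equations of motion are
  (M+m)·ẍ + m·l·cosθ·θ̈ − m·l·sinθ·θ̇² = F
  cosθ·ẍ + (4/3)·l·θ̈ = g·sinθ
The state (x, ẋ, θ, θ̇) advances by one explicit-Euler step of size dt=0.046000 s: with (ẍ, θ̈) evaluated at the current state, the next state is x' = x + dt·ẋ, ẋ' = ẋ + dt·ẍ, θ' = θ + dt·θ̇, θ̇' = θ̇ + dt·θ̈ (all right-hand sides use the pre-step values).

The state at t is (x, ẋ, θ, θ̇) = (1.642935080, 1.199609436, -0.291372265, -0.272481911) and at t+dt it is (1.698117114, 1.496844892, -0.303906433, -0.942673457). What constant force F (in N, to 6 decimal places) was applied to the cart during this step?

F = 7.173699 N

ẍ = (ẋ'−ẋ)/dt = (1.496844892−1.199609436)/0.046000 = 6.461640
θ̈ = (θ̇'−θ̇)/dt = (-0.942673457−-0.272481911)/0.046000 = -14.569381
sinθ=-0.287267, cosθ=0.957851
F = (M+m)·ẍ + m·l·cosθ·θ̈ − m·l·sinθ·θ̇² = 8.797317 + -1.626103 − -0.002485 = 7.173699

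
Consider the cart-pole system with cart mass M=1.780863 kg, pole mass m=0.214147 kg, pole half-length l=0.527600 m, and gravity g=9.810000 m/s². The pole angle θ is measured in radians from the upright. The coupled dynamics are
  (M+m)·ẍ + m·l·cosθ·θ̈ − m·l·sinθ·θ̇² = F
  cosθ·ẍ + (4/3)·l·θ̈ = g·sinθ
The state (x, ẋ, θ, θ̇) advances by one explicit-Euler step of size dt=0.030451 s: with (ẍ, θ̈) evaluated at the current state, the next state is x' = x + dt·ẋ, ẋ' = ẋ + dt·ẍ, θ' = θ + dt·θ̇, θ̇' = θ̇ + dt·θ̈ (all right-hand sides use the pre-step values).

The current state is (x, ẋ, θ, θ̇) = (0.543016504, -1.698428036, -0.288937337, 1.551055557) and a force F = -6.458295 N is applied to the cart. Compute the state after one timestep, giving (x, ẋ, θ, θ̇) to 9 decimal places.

sinθ=-0.284933774, cosθ=0.958547205
temp = (F + m·l·θ̇²·sinθ)/(M+m) = (-6.458295 + -0.077448930)/1.995010 = -3.276045699
θ̈ = (g·sinθ − cosθ·temp)/(l·(4/3 − m·cos²θ/(M+m))) = 0.529670798
ẍ = temp − m·l·θ̈·cosθ/(M+m) = -3.304799233
Euler: x'=0.543016504+0.030451·-1.698428036=0.491297672, ẋ'=-1.698428036+0.030451·-3.304799233=-1.799062477
       θ'=-0.288937337+0.030451·1.551055557=-0.241706144, θ̇'=1.551055557+0.030451·0.529670798=1.567184562

(0.491297672, -1.799062477, -0.241706144, 1.567184562)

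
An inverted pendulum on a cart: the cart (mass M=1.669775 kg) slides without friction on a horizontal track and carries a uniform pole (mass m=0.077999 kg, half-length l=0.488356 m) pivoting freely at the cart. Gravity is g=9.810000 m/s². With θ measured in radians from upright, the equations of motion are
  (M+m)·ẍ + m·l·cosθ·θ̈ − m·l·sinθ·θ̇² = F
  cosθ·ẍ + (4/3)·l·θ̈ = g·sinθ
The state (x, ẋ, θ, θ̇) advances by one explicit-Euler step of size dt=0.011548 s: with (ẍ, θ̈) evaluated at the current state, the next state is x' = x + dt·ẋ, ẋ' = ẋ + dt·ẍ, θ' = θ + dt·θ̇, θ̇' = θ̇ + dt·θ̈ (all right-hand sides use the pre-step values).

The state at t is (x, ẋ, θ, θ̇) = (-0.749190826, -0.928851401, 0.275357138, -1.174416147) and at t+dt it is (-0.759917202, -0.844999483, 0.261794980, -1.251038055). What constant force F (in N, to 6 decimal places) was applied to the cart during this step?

F = 12.433371 N

ẍ = (ẋ'−ẋ)/dt = (-0.844999483−-0.928851401)/0.011548 = 7.261164
θ̈ = (θ̇'−θ̇)/dt = (-1.251038055−-1.174416147)/0.011548 = -6.635080
sinθ=0.271891, cosθ=0.962328
F = (M+m)·ẍ + m·l·cosθ·θ̈ − m·l·sinθ·θ̇² = 12.690873 + -0.243218 − 0.014284 = 12.433371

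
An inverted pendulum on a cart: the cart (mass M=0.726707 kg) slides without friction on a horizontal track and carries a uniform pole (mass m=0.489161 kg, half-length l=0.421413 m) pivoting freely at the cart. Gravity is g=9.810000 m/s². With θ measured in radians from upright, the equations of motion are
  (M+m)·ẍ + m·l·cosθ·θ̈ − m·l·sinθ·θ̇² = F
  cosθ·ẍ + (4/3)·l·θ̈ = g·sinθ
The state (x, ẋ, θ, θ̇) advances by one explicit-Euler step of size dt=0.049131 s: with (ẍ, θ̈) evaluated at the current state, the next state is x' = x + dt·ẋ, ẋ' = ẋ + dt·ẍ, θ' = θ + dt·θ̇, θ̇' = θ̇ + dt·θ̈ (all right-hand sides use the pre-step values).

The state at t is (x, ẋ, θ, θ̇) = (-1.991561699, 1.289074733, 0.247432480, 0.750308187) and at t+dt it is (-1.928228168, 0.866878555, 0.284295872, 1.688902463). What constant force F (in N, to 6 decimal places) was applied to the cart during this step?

ẍ = (ẋ'−ẋ)/dt = (0.866878555−1.289074733)/0.049131 = -8.593275
θ̈ = (θ̇'−θ̇)/dt = (1.688902463−0.750308187)/0.049131 = 19.103912
sinθ=0.244915, cosθ=0.969544
F = (M+m)·ẍ + m·l·cosθ·θ̈ − m·l·sinθ·θ̇² = -10.448288 + 3.818122 − 0.028422 = -6.658588

F = -6.658588 N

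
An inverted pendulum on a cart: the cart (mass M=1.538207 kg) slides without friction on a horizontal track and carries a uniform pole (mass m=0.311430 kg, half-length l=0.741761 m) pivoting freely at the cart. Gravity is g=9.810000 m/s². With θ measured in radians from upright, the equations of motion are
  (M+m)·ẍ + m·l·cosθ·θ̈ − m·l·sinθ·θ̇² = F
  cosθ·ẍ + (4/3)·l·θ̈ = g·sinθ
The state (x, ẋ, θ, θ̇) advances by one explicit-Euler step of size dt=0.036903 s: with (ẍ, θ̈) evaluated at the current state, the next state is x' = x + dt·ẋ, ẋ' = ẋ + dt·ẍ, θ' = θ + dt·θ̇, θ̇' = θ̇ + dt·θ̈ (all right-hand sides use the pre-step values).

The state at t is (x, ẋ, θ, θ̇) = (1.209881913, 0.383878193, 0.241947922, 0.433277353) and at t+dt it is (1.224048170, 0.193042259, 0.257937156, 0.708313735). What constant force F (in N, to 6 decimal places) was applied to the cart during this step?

ẍ = (ẋ'−ẋ)/dt = (0.193042259−0.383878193)/0.036903 = -5.171285
θ̈ = (θ̇'−θ̇)/dt = (0.708313735−0.433277353)/0.036903 = 7.452955
sinθ=0.239594, cosθ=0.970873
F = (M+m)·ẍ + m·l·cosθ·θ̈ − m·l·sinθ·θ̇² = -9.565000 + 1.671535 − 0.010390 = -7.903856

F = -7.903856 N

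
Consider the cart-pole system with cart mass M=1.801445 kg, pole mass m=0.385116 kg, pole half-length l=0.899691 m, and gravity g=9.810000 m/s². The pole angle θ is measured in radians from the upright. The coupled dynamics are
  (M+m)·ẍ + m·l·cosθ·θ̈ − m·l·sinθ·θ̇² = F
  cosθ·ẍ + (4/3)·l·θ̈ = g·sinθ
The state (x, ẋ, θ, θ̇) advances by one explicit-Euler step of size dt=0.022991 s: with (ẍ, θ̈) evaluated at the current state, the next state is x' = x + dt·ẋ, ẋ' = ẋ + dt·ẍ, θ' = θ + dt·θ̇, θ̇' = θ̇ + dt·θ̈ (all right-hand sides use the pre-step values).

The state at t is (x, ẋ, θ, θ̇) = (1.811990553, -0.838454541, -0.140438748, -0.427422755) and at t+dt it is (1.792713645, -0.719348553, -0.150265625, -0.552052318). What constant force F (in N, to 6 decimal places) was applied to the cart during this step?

F = 9.476710 N

ẍ = (ẋ'−ẋ)/dt = (-0.719348553−-0.838454541)/0.022991 = 5.180548
θ̈ = (θ̇'−θ̇)/dt = (-0.552052318−-0.427422755)/0.022991 = -5.420798
sinθ=-0.139978, cosθ=0.990155
F = (M+m)·ẍ + m·l·cosθ·θ̈ − m·l·sinθ·θ̇² = 11.327585 + -1.859736 − -0.008861 = 9.476710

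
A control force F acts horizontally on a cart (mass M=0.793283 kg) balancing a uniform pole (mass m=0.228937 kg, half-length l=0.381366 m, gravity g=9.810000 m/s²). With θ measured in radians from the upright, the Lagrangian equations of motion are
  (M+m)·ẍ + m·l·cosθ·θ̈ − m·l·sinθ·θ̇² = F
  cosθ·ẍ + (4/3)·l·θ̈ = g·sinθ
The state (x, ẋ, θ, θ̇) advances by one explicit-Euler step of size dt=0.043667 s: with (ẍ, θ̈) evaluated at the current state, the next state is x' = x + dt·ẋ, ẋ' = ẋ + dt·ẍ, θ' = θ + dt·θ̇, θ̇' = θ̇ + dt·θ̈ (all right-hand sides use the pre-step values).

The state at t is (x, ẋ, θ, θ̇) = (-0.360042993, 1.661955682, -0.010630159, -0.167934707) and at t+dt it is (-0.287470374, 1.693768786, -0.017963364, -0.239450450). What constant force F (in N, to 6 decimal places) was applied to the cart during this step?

ẍ = (ẋ'−ẋ)/dt = (1.693768786−1.661955682)/0.043667 = 0.728539
θ̈ = (θ̇'−θ̇)/dt = (-0.239450450−-0.167934707)/0.043667 = -1.637753
sinθ=-0.010630, cosθ=0.999944
F = (M+m)·ẍ + m·l·cosθ·θ̈ − m·l·sinθ·θ̇² = 0.744727 + -0.142982 − -0.000026 = 0.601771

F = 0.601771 N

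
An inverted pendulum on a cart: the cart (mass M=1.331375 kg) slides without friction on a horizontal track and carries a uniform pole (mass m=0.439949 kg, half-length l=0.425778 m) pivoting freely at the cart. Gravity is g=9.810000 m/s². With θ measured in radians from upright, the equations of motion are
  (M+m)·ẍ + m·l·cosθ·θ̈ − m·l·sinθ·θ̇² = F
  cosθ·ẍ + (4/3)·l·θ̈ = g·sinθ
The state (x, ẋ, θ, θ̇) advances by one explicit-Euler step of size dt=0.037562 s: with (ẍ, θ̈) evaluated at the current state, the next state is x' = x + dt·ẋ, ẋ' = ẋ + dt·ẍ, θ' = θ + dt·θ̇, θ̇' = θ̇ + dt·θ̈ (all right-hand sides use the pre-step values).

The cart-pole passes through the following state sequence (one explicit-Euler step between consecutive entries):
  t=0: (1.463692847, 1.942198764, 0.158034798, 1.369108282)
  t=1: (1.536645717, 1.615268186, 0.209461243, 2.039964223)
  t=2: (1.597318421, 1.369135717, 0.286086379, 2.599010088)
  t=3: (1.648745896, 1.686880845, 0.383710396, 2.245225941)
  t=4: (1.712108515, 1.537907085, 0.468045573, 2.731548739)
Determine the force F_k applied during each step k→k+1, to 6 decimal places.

F_0 = -12.168587 N
F_1 = -9.042032 N
F_2 = 12.934339 N
F_3 = -5.129798 N

step 0→1:
  ẍ = (ẋ'−ẋ)/dt = (1.615268186−1.942198764)/0.037562 = -8.703759
  θ̈ = (θ̇'−θ̇)/dt = (2.039964223−1.369108282)/0.037562 = 17.859963
  sinθ=0.157378, cosθ=0.987538
  F = (M+m)·ẍ + m·l·cosθ·θ̈ − m·l·sinθ·θ̇² = -15.417176 + 3.303849 − 0.055259 = -12.168587
step 1→2:
  ẍ = (ẋ'−ẋ)/dt = (1.369135717−1.615268186)/0.037562 = -6.552699
  θ̈ = (θ̇'−θ̇)/dt = (2.599010088−2.039964223)/0.037562 = 14.883283
  sinθ=0.207933, cosθ=0.978143
  F = (M+m)·ẍ + m·l·cosθ·θ̈ − m·l·sinθ·θ̇² = -11.606952 + 2.727010 − 0.162089 = -9.042032
step 2→3:
  ẍ = (ẋ'−ẋ)/dt = (1.686880845−1.369135717)/0.037562 = 8.459218
  θ̈ = (θ̇'−θ̇)/dt = (2.245225941−2.599010088)/0.037562 = -9.418672
  sinθ=0.282200, cosθ=0.959356
  F = (M+m)·ẍ + m·l·cosθ·θ̈ − m·l·sinθ·θ̇² = 14.984015 + -1.692602 − 0.357074 = 12.934339
step 3→4:
  ẍ = (ẋ'−ẋ)/dt = (1.537907085−1.686880845)/0.037562 = -3.966076
  θ̈ = (θ̇'−θ̇)/dt = (2.731548739−2.245225941)/0.037562 = 12.947202
  sinθ=0.374364, cosθ=0.927282
  F = (M+m)·ẍ + m·l·cosθ·θ̈ − m·l·sinθ·θ̇² = -7.025206 + 2.248916 − 0.353508 = -5.129798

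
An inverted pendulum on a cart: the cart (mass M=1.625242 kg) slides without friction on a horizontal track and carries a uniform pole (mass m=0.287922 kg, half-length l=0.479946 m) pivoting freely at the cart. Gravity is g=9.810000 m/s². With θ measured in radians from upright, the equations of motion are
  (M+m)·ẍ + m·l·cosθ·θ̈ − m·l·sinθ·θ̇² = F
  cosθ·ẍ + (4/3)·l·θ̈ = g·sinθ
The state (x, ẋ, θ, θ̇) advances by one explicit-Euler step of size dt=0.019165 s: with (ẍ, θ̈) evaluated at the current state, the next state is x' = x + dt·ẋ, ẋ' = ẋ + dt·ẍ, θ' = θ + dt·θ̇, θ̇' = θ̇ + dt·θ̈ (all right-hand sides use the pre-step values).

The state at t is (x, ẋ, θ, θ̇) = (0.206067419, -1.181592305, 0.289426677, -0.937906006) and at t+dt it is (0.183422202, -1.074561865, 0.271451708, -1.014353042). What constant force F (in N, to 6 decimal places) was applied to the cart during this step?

ẍ = (ẋ'−ẋ)/dt = (-1.074561865−-1.181592305)/0.019165 = 5.584682
θ̈ = (θ̇'−θ̇)/dt = (-1.014353042−-0.937906006)/0.019165 = -3.988888
sinθ=0.285403, cosθ=0.958408
F = (M+m)·ẍ + m·l·cosθ·θ̈ − m·l·sinθ·θ̇² = 10.684413 + -0.528286 − 0.034693 = 10.121434

F = 10.121434 N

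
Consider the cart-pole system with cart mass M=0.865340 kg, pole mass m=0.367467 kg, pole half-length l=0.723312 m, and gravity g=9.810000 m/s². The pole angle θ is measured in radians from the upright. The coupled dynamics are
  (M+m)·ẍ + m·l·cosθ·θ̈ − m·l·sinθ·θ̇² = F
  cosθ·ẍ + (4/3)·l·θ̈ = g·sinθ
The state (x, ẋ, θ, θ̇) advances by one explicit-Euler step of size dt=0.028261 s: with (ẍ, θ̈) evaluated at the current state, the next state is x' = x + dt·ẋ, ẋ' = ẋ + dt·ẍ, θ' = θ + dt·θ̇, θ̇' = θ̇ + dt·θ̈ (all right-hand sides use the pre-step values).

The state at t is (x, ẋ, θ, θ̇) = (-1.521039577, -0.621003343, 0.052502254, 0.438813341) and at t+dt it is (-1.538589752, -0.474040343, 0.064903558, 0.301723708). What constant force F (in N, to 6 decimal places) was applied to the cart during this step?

F = 5.120619 N

ẍ = (ẋ'−ẋ)/dt = (-0.474040343−-0.621003343)/0.028261 = 5.200205
θ̈ = (θ̇'−θ̇)/dt = (0.301723708−0.438813341)/0.028261 = -4.850842
sinθ=0.052478, cosθ=0.998622
F = (M+m)·ẍ + m·l·cosθ·θ̈ − m·l·sinθ·θ̇² = 6.410849 + -1.287545 − 0.002686 = 5.120619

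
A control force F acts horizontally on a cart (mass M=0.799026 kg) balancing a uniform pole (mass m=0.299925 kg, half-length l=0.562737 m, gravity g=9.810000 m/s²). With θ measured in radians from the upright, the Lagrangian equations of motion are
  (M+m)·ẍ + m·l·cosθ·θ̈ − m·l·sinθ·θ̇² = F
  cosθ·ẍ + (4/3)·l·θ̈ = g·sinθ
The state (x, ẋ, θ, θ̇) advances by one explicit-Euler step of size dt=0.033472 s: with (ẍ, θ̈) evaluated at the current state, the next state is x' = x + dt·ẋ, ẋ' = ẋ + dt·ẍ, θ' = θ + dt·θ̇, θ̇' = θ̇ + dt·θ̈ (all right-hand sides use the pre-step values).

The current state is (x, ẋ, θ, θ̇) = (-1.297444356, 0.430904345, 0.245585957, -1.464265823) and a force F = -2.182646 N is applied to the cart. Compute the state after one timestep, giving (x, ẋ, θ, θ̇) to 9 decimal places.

sinθ=0.243124742, cosθ=0.969995031
temp = (F + m·l·θ̇²·sinθ)/(M+m) = (-2.182646 + 0.087980646)/1.098951 = -1.906058918
θ̈ = (g·sinθ − cosθ·temp)/(l·(4/3 − m·cos²θ/(M+m))) = 6.988833133
ẍ = temp − m·l·θ̈·cosθ/(M+m) = -2.947210565
Euler: x'=-1.297444356+0.033472·0.430904345=-1.283021126, ẋ'=0.430904345+0.033472·-2.947210565=0.332255313
       θ'=0.245585957+0.033472·-1.464265823=0.196574051, θ̇'=-1.464265823+0.033472·6.988833133=-1.230335600

(-1.283021126, 0.332255313, 0.196574051, -1.230335600)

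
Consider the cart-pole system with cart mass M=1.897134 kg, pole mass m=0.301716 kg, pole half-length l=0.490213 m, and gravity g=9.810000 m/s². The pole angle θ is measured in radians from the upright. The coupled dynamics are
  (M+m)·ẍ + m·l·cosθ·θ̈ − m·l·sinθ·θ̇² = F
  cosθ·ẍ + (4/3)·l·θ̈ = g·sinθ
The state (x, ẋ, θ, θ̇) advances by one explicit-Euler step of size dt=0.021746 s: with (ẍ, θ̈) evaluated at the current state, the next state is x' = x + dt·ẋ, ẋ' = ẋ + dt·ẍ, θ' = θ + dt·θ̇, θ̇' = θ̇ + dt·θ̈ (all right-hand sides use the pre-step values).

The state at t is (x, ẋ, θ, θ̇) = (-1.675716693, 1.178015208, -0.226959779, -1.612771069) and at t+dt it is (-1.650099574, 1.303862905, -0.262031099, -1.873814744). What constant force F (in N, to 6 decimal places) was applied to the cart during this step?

ẍ = (ẋ'−ẋ)/dt = (1.303862905−1.178015208)/0.021746 = 5.787165
θ̈ = (θ̇'−θ̇)/dt = (-1.873814744−-1.612771069)/0.021746 = -12.004216
sinθ=-0.225016, cosθ=0.974355
F = (M+m)·ẍ + m·l·cosθ·θ̈ − m·l·sinθ·θ̇² = 12.725108 + -1.729952 − -0.086565 = 11.081721

F = 11.081721 N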